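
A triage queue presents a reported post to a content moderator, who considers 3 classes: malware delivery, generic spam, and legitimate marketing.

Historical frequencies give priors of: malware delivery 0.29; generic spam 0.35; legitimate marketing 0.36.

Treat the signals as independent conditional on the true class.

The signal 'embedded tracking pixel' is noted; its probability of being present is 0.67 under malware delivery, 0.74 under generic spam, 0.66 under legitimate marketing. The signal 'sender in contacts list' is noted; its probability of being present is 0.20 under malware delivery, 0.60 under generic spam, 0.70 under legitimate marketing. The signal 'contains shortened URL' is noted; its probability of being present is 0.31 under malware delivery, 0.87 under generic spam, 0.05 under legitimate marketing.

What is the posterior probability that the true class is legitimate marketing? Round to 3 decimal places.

Multiply each prior by the joint likelihood of the signal pattern:
  malware delivery: 0.29 × 0.67 × 0.20 × 0.31 = 0.012047
  generic spam: 0.35 × 0.74 × 0.60 × 0.87 = 0.1352
  legitimate marketing: 0.36 × 0.66 × 0.70 × 0.05 = 0.008316
Marginal likelihood of the evidence = 0.15556.
P(legitimate marketing | evidence) = 0.008316 / 0.15556 ≈ 0.053.

0.053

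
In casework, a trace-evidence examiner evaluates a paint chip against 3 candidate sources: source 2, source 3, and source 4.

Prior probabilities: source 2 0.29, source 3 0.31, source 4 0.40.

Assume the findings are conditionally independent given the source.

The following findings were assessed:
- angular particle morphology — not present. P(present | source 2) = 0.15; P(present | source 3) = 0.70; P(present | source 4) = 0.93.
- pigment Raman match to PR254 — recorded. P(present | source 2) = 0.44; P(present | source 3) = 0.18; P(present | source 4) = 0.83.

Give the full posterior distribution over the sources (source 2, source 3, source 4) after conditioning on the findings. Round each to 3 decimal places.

Multiply each prior by the joint likelihood of the evidence pattern (using 1 − P(present | H) for each absent finding):
  source 2: 0.29 × (1 − 0.15) × 0.44 = 0.10846
  source 3: 0.31 × (1 − 0.70) × 0.18 = 0.01674
  source 4: 0.40 × (1 − 0.93) × 0.83 = 0.02324
Marginal likelihood of the evidence = 0.14844.
P(source 2 | evidence) = 0.10846 / 0.14844 ≈ 0.731
P(source 3 | evidence) = 0.01674 / 0.14844 ≈ 0.113
P(source 4 | evidence) = 0.02324 / 0.14844 ≈ 0.157

0.731, 0.113, 0.157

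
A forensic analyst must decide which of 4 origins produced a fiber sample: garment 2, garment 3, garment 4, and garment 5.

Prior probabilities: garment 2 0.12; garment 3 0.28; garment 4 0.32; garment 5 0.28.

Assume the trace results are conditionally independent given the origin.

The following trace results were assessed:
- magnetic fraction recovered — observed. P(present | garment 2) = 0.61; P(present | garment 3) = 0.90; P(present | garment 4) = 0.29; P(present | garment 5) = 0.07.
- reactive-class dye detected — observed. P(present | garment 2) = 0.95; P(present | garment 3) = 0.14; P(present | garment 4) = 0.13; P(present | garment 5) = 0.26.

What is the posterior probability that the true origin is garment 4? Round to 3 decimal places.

0.099

Multiply each prior by the joint likelihood of the trace result pattern:
  garment 2: 0.12 × 0.61 × 0.95 = 0.06954
  garment 3: 0.28 × 0.90 × 0.14 = 0.03528
  garment 4: 0.32 × 0.29 × 0.13 = 0.012064
  garment 5: 0.28 × 0.07 × 0.26 = 0.005096
The unnormalized weights sum to 0.12198.
P(garment 4 | evidence) = 0.012064 / 0.12198 ≈ 0.099.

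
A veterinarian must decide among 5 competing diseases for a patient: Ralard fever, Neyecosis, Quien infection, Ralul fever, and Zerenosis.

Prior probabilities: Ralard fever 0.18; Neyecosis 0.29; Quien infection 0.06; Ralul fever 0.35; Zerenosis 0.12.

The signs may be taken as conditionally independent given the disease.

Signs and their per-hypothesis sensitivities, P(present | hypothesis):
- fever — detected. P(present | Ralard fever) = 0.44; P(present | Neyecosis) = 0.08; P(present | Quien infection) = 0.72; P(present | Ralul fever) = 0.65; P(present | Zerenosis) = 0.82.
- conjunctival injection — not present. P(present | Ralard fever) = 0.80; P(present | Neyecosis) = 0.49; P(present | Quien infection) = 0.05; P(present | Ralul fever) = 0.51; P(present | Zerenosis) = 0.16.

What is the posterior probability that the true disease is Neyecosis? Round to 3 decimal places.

For each hypothesis, the unnormalized posterior weight is prior × product of the sign likelihoods (using 1 − P(present | H) for each absent sign):
  Ralard fever: 0.18 × 0.44 × (1 − 0.80) = 0.01584
  Neyecosis: 0.29 × 0.08 × (1 − 0.49) = 0.011832
  Quien infection: 0.06 × 0.72 × (1 − 0.05) = 0.04104
  Ralul fever: 0.35 × 0.65 × (1 − 0.51) = 0.11147
  Zerenosis: 0.12 × 0.82 × (1 − 0.16) = 0.082656
Marginal likelihood of the evidence = 0.26284.
P(Neyecosis | evidence) = 0.011832 / 0.26284 ≈ 0.045.

0.045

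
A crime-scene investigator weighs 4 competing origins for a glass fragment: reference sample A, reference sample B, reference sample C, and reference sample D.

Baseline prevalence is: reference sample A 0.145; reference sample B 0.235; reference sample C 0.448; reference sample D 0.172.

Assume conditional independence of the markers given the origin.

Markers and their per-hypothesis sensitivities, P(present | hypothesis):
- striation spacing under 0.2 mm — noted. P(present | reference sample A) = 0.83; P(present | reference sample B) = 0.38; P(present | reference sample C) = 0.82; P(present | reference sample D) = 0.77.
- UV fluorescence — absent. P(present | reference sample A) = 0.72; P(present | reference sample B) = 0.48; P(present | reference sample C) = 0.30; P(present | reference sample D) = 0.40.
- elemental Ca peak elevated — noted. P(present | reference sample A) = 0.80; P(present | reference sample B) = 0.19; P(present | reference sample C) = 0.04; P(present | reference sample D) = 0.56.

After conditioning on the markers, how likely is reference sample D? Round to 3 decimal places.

For each hypothesis, the unnormalized posterior weight is prior × product of the marker likelihoods (using 1 − P(present | H) for each absent marker):
  reference sample A: 0.145 × 0.83 × (1 − 0.72) × 0.80 = 0.026958
  reference sample B: 0.235 × 0.38 × (1 − 0.48) × 0.19 = 0.0088228
  reference sample C: 0.448 × 0.82 × (1 − 0.30) × 0.04 = 0.010286
  reference sample D: 0.172 × 0.77 × (1 − 0.40) × 0.56 = 0.0445
Marginal likelihood of the evidence = 0.090567.
P(reference sample D | evidence) = 0.0445 / 0.090567 ≈ 0.491.

0.491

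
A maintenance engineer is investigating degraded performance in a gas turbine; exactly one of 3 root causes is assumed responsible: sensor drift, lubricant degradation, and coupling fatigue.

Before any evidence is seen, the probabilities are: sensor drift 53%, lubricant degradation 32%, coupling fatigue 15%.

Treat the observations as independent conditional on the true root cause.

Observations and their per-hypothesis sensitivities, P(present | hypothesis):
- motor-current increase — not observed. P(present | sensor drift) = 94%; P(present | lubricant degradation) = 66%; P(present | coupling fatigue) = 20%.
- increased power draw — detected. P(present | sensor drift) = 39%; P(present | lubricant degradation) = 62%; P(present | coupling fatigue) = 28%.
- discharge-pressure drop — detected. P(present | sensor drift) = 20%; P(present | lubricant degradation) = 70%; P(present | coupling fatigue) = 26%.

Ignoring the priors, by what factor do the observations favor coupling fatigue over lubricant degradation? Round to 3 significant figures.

Joint likelihood of the evidence pattern under each hypothesis (using 1 − P(present | H) for each absent observation):
  coupling fatigue: (1 − 0.20) × 0.28 × 0.26 = 0.05824
  lubricant degradation: (1 − 0.66) × 0.62 × 0.70 = 0.14756
Bayes factor = 0.05824 / 0.14756 ≈ 0.395

0.395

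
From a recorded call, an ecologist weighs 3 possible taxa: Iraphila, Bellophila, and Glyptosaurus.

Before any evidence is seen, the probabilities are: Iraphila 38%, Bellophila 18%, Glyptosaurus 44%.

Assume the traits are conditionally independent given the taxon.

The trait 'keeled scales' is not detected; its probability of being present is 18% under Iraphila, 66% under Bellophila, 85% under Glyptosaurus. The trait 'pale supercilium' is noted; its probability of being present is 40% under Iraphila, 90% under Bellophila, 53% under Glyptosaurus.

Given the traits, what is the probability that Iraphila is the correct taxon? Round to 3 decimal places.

0.581

Multiply each prior by the joint likelihood of the trait pattern (using 1 − P(present | H) for each absent trait):
  Iraphila: 0.38 × (1 − 0.18) × 0.40 = 0.12464
  Bellophila: 0.18 × (1 − 0.66) × 0.90 = 0.05508
  Glyptosaurus: 0.44 × (1 − 0.85) × 0.53 = 0.03498
Normalizing constant Z = 0.12464 + 0.05508 + 0.03498 = 0.2147.
P(Iraphila | evidence) = 0.12464 / 0.2147 ≈ 0.581.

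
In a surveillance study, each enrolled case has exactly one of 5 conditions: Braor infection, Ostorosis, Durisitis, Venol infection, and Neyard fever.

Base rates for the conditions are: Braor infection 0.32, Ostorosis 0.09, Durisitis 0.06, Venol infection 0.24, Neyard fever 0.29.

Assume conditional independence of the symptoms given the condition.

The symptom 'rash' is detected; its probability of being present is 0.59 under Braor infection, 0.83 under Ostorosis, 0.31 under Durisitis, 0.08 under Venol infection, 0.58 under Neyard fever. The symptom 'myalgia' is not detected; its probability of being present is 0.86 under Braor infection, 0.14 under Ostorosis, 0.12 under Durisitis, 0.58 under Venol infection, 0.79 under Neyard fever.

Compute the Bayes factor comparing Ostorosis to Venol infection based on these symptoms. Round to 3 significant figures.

Take the product of per-symptom likelihoods under each hypothesis (using 1 − P(present | H) for each absent symptom), then divide.
  Ostorosis: 0.83 × (1 − 0.14) = 0.7138
  Venol infection: 0.08 × (1 − 0.58) = 0.0336
Bayes factor = 0.7138 / 0.0336 ≈ 21.2

21.2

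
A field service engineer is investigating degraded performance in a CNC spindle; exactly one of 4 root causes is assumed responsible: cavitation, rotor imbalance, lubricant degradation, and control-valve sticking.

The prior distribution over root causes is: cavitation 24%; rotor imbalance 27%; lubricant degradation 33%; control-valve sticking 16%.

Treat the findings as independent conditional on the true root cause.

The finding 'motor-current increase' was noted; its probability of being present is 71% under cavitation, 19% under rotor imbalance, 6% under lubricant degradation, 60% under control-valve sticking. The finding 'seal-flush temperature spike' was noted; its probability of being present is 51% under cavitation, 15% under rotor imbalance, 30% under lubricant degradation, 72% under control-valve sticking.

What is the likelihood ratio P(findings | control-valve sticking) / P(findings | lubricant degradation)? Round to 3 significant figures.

Joint likelihood of the evidence pattern under each hypothesis:
  control-valve sticking: 0.60 × 0.72 = 0.432
  lubricant degradation: 0.06 × 0.30 = 0.018
Bayes factor = 0.432 / 0.018 ≈ 24.0

24.0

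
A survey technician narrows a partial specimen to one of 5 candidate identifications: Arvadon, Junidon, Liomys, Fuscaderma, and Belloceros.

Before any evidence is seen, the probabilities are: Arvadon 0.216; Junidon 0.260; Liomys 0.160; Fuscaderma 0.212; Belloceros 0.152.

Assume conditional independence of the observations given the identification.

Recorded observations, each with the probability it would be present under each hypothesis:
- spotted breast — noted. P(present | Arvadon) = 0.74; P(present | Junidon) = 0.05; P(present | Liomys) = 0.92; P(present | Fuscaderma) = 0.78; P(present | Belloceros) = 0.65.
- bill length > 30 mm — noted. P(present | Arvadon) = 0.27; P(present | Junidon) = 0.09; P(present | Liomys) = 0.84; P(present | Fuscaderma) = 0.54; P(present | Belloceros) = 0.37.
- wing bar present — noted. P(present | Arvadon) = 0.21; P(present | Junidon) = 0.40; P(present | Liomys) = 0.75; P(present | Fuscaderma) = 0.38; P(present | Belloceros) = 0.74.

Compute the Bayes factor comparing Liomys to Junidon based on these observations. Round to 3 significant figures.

The Bayes factor is the ratio of the joint likelihoods of the evidence pattern under the two hypotheses.
  Liomys: 0.92 × 0.84 × 0.75 = 0.5796
  Junidon: 0.05 × 0.09 × 0.40 = 0.0018
Bayes factor = 0.5796 / 0.0018 ≈ 322

322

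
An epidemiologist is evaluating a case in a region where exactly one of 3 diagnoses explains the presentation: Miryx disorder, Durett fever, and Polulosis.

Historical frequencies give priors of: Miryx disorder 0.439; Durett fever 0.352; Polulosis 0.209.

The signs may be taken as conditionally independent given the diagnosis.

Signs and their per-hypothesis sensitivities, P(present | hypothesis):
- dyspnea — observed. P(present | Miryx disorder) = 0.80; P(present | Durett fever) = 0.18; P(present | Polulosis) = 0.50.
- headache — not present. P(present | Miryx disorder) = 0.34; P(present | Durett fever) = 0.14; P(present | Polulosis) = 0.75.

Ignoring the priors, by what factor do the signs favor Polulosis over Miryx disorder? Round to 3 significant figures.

Joint likelihood of the sign pattern under each hypothesis (using 1 − P(present | H) for each absent sign):
  Polulosis: 0.50 × (1 − 0.75) = 0.125
  Miryx disorder: 0.80 × (1 − 0.34) = 0.528
Bayes factor = 0.125 / 0.528 ≈ 0.237

0.237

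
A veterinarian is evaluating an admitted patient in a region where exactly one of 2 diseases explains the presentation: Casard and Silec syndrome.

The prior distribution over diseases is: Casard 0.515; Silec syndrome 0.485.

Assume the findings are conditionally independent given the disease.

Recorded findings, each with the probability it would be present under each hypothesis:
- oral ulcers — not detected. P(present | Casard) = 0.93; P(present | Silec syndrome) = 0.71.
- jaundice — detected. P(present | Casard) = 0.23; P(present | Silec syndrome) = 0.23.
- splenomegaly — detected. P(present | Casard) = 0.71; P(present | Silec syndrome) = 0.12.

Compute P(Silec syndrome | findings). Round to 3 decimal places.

0.397

By Bayes' rule with conditional independence, the unnormalized weight for each hypothesis is prior × ∏ likelihoods (using 1 − P(present | H) for each absent finding):
  Casard: 0.515 × (1 − 0.93) × 0.23 × 0.71 = 0.005887
  Silec syndrome: 0.485 × (1 − 0.71) × 0.23 × 0.12 = 0.0038819
Normalizing constant Z = 0.005887 + 0.0038819 = 0.0097689.
P(Silec syndrome | evidence) = 0.0038819 / 0.0097689 ≈ 0.397.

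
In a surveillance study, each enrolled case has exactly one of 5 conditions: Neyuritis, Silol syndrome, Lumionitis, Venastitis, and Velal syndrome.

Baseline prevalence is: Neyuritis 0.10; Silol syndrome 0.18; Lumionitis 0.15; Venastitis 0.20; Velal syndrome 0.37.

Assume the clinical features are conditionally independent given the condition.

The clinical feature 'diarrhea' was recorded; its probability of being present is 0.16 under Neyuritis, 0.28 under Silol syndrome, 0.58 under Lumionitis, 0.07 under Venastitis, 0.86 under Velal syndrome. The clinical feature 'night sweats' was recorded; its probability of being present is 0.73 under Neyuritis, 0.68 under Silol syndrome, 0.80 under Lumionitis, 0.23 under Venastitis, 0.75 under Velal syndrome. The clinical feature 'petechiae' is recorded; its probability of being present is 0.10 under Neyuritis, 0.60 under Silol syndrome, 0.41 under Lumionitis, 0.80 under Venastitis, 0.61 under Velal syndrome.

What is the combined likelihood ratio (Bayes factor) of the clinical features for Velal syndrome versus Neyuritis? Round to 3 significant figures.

The Bayes factor is the ratio of the joint likelihoods of the clinical feature pattern under the two hypotheses.
  Velal syndrome: 0.86 × 0.75 × 0.61 = 0.39345
  Neyuritis: 0.16 × 0.73 × 0.10 = 0.01168
Bayes factor = 0.39345 / 0.01168 ≈ 33.7

33.7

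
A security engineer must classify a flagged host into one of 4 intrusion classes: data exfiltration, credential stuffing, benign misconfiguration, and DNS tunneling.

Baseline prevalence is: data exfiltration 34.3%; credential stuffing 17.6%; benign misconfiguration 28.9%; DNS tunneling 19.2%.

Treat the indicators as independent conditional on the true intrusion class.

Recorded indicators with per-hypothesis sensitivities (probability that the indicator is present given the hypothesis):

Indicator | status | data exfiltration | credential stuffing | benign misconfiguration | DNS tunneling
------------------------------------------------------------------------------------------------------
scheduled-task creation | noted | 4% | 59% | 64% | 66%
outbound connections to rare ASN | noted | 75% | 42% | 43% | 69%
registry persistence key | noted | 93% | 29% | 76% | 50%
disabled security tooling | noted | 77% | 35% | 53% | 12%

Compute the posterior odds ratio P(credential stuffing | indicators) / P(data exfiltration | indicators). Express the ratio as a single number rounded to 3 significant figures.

Posterior odds equal prior odds times the likelihood ratio; only the two competing hypotheses matter.
  credential stuffing: 0.176 × 0.59 × 0.42 × 0.29 × 0.35 = 0.0044267
  data exfiltration: 0.343 × 0.04 × 0.75 × 0.93 × 0.77 = 0.0073687
Odds(credential stuffing : data exfiltration) = 0.0044267 / 0.0073687 ≈ 0.601.

0.601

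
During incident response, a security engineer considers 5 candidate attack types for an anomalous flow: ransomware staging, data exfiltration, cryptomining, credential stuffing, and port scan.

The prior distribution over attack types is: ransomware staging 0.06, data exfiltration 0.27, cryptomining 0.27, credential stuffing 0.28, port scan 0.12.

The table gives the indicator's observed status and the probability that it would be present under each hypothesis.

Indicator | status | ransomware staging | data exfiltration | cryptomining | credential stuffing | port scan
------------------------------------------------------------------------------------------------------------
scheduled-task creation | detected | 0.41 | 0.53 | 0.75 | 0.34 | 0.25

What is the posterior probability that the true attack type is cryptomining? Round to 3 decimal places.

By Bayes' rule, the unnormalized weight for each hypothesis is prior × likelihood:
  ransomware staging: 0.06 × 0.41 = 0.0246
  data exfiltration: 0.27 × 0.53 = 0.1431
  cryptomining: 0.27 × 0.75 = 0.2025
  credential stuffing: 0.28 × 0.34 = 0.0952
  port scan: 0.12 × 0.25 = 0.03
Normalizing constant Z = 0.0246 + 0.1431 + 0.2025 + 0.0952 + 0.03 = 0.4954.
P(cryptomining | evidence) = 0.2025 / 0.4954 ≈ 0.409.

0.409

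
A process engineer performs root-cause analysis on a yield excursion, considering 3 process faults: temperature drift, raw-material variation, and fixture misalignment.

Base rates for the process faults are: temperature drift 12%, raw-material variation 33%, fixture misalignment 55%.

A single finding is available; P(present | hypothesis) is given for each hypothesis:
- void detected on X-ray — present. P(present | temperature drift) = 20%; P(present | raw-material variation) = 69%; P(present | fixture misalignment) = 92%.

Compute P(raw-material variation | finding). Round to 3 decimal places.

Multiply each prior by the likelihood of the finding:
  temperature drift: 0.12 × 0.20 = 0.024
  raw-material variation: 0.33 × 0.69 = 0.2277
  fixture misalignment: 0.55 × 0.92 = 0.506
Normalizing constant Z = 0.024 + 0.2277 + 0.506 = 0.7577.
P(raw-material variation | evidence) = 0.2277 / 0.7577 ≈ 0.301.

0.301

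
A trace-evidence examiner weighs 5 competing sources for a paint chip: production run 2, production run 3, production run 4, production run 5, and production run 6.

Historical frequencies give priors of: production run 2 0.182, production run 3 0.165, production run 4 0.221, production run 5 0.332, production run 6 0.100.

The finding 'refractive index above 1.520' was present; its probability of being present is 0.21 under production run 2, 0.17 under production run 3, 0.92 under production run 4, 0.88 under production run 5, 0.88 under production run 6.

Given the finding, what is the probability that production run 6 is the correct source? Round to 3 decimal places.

0.135

For each hypothesis, the unnormalized posterior weight is prior × likelihood:
  production run 2: 0.182 × 0.21 = 0.03822
  production run 3: 0.165 × 0.17 = 0.02805
  production run 4: 0.221 × 0.92 = 0.20332
  production run 5: 0.332 × 0.88 = 0.29216
  production run 6: 0.100 × 0.88 = 0.088
Marginal likelihood of the evidence = 0.64975.
P(production run 6 | evidence) = 0.088 / 0.64975 ≈ 0.135.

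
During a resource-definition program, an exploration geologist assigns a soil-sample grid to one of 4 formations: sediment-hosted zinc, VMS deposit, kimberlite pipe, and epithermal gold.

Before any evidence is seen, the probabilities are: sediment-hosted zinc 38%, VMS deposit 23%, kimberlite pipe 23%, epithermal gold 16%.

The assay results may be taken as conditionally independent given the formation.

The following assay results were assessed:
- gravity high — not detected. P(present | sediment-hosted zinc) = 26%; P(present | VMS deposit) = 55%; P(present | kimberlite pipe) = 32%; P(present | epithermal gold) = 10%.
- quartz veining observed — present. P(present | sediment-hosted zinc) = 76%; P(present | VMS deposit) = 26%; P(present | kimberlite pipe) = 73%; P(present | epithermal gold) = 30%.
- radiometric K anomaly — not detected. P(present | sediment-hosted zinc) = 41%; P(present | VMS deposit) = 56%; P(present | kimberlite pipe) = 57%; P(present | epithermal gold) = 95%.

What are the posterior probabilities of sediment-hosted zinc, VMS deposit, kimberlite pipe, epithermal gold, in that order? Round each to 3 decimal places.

For each hypothesis, the unnormalized posterior weight is prior × product of the assay result likelihoods (using 1 − P(present | H) for each absent assay result):
  sediment-hosted zinc: 0.38 × (1 − 0.26) × 0.76 × (1 − 0.41) = 0.12609
  VMS deposit: 0.23 × (1 − 0.55) × 0.26 × (1 − 0.56) = 0.01184
  kimberlite pipe: 0.23 × (1 − 0.32) × 0.73 × (1 − 0.57) = 0.049094
  epithermal gold: 0.16 × (1 − 0.10) × 0.30 × (1 − 0.95) = 0.00216
Normalizing constant Z = 0.12609 + 0.01184 + 0.049094 + 0.00216 = 0.18918.
P(sediment-hosted zinc | evidence) = 0.12609 / 0.18918 ≈ 0.666
P(VMS deposit | evidence) = 0.01184 / 0.18918 ≈ 0.063
P(kimberlite pipe | evidence) = 0.049094 / 0.18918 ≈ 0.260
P(epithermal gold | evidence) = 0.00216 / 0.18918 ≈ 0.011

0.666, 0.063, 0.260, 0.011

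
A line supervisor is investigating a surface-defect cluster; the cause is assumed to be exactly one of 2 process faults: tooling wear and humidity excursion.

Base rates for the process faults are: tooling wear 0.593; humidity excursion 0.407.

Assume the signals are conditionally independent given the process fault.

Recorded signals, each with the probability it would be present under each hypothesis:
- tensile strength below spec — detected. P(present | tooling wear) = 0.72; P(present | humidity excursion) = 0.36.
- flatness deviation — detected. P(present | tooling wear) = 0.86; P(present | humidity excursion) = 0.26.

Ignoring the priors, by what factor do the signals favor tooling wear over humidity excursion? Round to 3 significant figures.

6.62

The Bayes factor is the ratio of the joint likelihoods of the signal pattern under the two hypotheses.
  tooling wear: 0.72 × 0.86 = 0.6192
  humidity excursion: 0.36 × 0.26 = 0.0936
Bayes factor = 0.6192 / 0.0936 ≈ 6.62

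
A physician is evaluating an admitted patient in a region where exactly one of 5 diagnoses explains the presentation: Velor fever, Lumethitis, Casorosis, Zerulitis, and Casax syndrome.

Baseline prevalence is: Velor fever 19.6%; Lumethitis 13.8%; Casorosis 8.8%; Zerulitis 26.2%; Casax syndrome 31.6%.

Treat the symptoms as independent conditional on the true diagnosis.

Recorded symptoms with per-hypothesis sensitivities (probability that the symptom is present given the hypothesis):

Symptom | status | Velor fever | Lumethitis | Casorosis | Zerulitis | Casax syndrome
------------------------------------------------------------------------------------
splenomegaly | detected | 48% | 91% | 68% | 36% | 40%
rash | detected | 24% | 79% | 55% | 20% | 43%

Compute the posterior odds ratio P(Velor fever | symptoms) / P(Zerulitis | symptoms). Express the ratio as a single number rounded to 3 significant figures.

Posterior odds equal prior odds times the likelihood ratio; only the two competing hypotheses matter.
  Velor fever: 0.196 × 0.48 × 0.24 = 0.022579
  Zerulitis: 0.262 × 0.36 × 0.20 = 0.018864
Odds(Velor fever : Zerulitis) = 0.022579 / 0.018864 ≈ 1.20.

1.20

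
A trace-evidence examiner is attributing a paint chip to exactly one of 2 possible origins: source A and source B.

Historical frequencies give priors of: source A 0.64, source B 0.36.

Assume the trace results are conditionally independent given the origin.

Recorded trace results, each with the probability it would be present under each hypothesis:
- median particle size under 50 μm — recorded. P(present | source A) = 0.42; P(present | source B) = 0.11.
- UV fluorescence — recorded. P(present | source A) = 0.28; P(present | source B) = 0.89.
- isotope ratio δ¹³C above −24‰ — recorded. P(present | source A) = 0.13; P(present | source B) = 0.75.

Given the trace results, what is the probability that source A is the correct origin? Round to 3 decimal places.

Multiply each prior by the joint likelihood of the trace result pattern:
  source A: 0.64 × 0.42 × 0.28 × 0.13 = 0.0097843
  source B: 0.36 × 0.11 × 0.89 × 0.75 = 0.026433
The unnormalized weights sum to 0.036217.
P(source A | evidence) = 0.0097843 / 0.036217 ≈ 0.270.

0.270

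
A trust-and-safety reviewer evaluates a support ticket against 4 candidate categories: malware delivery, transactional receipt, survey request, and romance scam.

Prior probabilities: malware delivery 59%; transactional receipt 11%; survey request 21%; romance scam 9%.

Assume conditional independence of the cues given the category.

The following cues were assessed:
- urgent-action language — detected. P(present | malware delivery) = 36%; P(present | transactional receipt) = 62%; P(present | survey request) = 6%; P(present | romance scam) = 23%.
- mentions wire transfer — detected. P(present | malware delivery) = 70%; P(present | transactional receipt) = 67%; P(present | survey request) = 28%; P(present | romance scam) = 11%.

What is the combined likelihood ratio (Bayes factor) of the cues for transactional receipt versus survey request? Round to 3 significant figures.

Joint likelihood of the cue pattern under each hypothesis:
  transactional receipt: 0.62 × 0.67 = 0.4154
  survey request: 0.06 × 0.28 = 0.0168
Bayes factor = 0.4154 / 0.0168 ≈ 24.7

24.7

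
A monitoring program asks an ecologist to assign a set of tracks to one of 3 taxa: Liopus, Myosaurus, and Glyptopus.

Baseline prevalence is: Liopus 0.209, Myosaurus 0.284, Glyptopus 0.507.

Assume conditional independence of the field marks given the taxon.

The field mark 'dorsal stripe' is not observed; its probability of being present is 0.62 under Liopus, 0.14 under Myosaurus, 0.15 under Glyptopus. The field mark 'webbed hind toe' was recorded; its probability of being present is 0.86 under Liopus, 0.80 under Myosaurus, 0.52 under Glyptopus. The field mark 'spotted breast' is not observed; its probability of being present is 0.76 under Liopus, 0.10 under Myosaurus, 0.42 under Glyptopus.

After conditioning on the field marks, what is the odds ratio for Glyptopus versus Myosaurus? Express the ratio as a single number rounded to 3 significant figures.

0.739

Unnormalized posterior weight (prior times the field mark likelihoods) for each of the two hypotheses (using 1 − P(present | H) for each absent field mark):
  Glyptopus: 0.507 × (1 − 0.15) × 0.52 × (1 − 0.42) = 0.12997
  Myosaurus: 0.284 × (1 − 0.14) × 0.80 × (1 − 0.10) = 0.17585
Odds(Glyptopus : Myosaurus) = 0.12997 / 0.17585 ≈ 0.739.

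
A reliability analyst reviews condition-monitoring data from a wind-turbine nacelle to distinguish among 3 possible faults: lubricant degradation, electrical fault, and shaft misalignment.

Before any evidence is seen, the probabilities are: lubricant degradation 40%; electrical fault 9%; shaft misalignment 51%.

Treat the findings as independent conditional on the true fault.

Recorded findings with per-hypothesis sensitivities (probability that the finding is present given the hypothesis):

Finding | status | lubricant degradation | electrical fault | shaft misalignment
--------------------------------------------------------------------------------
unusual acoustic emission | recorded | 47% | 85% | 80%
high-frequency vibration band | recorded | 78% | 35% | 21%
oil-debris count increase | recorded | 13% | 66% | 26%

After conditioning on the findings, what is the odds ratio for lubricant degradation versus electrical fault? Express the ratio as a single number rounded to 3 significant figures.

Unnormalized posterior weight (prior times the finding likelihoods) for each of the two hypotheses:
  lubricant degradation: 0.40 × 0.47 × 0.78 × 0.13 = 0.019063
  electrical fault: 0.09 × 0.85 × 0.35 × 0.66 = 0.017671
Posterior odds = 0.019063 / 0.017671 ≈ 1.08.

1.08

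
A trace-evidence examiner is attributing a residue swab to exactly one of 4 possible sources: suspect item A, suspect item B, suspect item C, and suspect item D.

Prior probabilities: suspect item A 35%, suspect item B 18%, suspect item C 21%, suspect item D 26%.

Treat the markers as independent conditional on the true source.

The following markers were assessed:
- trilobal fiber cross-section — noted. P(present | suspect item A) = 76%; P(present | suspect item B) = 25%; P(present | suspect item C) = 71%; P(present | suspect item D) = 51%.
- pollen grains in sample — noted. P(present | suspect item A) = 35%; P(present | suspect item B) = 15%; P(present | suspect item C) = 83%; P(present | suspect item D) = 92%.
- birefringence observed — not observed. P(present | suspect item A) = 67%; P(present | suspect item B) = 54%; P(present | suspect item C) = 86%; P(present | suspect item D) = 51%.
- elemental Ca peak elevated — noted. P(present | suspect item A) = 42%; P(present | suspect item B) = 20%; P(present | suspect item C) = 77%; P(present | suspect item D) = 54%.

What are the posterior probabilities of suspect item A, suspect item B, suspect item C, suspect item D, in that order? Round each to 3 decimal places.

0.218, 0.010, 0.226, 0.546

By Bayes' rule with conditional independence, the unnormalized weight for each hypothesis is prior × ∏ likelihoods (using 1 − P(present | H) for each absent marker):
  suspect item A: 0.35 × 0.76 × 0.35 × (1 − 0.67) × 0.42 = 0.012904
  suspect item B: 0.18 × 0.25 × 0.15 × (1 − 0.54) × 0.20 = 0.000621
  suspect item C: 0.21 × 0.71 × 0.83 × (1 − 0.86) × 0.77 = 0.013341
  suspect item D: 0.26 × 0.51 × 0.92 × (1 − 0.51) × 0.54 = 0.032279
Marginal likelihood of the evidence = 0.059144.
P(suspect item A | evidence) = 0.012904 / 0.059144 ≈ 0.218
P(suspect item B | evidence) = 0.000621 / 0.059144 ≈ 0.010
P(suspect item C | evidence) = 0.013341 / 0.059144 ≈ 0.226
P(suspect item D | evidence) = 0.032279 / 0.059144 ≈ 0.546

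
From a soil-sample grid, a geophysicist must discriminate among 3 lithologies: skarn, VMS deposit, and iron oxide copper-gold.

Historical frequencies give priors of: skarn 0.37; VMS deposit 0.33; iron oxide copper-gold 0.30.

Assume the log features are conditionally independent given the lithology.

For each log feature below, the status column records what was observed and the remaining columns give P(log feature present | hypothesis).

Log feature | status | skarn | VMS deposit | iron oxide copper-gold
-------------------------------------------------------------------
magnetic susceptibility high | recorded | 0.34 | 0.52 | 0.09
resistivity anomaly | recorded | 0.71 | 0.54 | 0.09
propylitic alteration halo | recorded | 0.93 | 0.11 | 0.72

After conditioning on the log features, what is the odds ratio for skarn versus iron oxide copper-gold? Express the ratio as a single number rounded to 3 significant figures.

47.5

The normalizing constant cancels in an odds ratio, so compute prior × likelihood for the two hypotheses only:
  skarn: 0.37 × 0.34 × 0.71 × 0.93 = 0.083066
  iron oxide copper-gold: 0.30 × 0.09 × 0.09 × 0.72 = 0.0017496
Posterior odds = 0.083066 / 0.0017496 ≈ 47.5.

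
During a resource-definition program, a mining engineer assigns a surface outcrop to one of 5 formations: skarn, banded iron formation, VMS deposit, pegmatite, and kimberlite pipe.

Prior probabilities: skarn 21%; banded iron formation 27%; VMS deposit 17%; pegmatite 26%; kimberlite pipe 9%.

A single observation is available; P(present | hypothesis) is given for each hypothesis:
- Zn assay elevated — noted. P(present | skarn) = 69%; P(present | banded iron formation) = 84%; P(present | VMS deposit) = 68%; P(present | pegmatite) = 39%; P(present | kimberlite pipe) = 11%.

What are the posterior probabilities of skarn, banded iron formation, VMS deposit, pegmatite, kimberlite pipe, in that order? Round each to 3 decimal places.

By Bayes' rule, the unnormalized weight for each hypothesis is prior × likelihood:
  skarn: 0.21 × 0.69 = 0.1449
  banded iron formation: 0.27 × 0.84 = 0.2268
  VMS deposit: 0.17 × 0.68 = 0.1156
  pegmatite: 0.26 × 0.39 = 0.1014
  kimberlite pipe: 0.09 × 0.11 = 0.0099
Normalizing constant Z = 0.1449 + 0.2268 + 0.1156 + 0.1014 + 0.0099 = 0.5986.
P(skarn | evidence) = 0.1449 / 0.5986 ≈ 0.242
P(banded iron formation | evidence) = 0.2268 / 0.5986 ≈ 0.379
P(VMS deposit | evidence) = 0.1156 / 0.5986 ≈ 0.193
P(pegmatite | evidence) = 0.1014 / 0.5986 ≈ 0.169
P(kimberlite pipe | evidence) = 0.0099 / 0.5986 ≈ 0.017

0.242, 0.379, 0.193, 0.169, 0.017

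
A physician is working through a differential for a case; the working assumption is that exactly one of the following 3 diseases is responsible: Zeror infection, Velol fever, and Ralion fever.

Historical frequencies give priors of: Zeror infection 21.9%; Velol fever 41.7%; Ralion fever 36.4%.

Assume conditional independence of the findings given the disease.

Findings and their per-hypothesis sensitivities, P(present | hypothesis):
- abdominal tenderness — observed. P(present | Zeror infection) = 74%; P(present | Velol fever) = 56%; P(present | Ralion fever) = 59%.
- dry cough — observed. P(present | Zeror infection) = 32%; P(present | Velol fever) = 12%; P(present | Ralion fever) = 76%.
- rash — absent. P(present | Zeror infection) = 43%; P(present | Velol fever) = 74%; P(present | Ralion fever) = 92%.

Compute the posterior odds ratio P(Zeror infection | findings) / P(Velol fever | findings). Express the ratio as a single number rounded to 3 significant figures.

4.06

Posterior odds equal prior odds times the likelihood ratio; only the two competing hypotheses matter (using 1 − P(present | H) for each absent finding).
  Zeror infection: 0.219 × 0.74 × 0.32 × (1 − 0.43) = 0.02956
  Velol fever: 0.417 × 0.56 × 0.12 × (1 − 0.74) = 0.0072858
Posterior odds = 0.02956 / 0.0072858 ≈ 4.06.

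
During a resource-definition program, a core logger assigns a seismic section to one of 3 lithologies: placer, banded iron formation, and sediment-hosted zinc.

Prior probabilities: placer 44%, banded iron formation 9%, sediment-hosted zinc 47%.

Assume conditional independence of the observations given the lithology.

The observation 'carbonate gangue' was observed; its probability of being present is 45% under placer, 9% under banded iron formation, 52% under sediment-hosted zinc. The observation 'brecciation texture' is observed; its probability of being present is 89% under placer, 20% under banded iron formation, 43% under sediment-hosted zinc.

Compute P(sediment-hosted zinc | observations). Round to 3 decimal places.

0.371

For each hypothesis, the unnormalized posterior weight is prior × product of the observation likelihoods:
  placer: 0.44 × 0.45 × 0.89 = 0.17622
  banded iron formation: 0.09 × 0.09 × 0.20 = 0.00162
  sediment-hosted zinc: 0.47 × 0.52 × 0.43 = 0.10509
Normalizing constant Z = 0.17622 + 0.00162 + 0.10509 = 0.28293.
P(sediment-hosted zinc | evidence) = 0.10509 / 0.28293 ≈ 0.371.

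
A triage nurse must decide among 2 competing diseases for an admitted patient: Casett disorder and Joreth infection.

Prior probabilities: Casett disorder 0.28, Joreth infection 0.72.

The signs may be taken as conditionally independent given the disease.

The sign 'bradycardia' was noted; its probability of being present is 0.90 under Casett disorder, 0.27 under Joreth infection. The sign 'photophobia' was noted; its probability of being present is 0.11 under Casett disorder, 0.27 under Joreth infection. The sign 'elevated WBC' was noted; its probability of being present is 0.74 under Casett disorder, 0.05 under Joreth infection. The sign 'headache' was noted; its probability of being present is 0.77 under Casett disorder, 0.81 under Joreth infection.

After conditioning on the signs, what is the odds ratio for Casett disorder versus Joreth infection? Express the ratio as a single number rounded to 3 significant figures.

7.43

Unnormalized posterior weight (prior times the sign likelihoods) for each of the two hypotheses:
  Casett disorder: 0.28 × 0.90 × 0.11 × 0.74 × 0.77 = 0.015795
  Joreth infection: 0.72 × 0.27 × 0.27 × 0.05 × 0.81 = 0.0021258
Odds(Casett disorder : Joreth infection) = 0.015795 / 0.0021258 ≈ 7.43.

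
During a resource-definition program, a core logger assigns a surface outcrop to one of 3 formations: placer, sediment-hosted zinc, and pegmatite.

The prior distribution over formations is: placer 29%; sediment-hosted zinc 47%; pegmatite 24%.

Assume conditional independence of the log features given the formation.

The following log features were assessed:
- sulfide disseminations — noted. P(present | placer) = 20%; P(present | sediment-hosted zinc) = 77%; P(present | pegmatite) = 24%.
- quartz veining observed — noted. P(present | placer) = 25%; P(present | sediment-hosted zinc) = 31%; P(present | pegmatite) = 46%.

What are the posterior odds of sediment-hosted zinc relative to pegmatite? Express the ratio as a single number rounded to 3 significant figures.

4.23

Posterior odds equal prior odds times the likelihood ratio; only the two competing hypotheses matter.
  sediment-hosted zinc: 0.47 × 0.77 × 0.31 = 0.11219
  pegmatite: 0.24 × 0.24 × 0.46 = 0.026496
Posterior odds = 0.11219 / 0.026496 ≈ 4.23.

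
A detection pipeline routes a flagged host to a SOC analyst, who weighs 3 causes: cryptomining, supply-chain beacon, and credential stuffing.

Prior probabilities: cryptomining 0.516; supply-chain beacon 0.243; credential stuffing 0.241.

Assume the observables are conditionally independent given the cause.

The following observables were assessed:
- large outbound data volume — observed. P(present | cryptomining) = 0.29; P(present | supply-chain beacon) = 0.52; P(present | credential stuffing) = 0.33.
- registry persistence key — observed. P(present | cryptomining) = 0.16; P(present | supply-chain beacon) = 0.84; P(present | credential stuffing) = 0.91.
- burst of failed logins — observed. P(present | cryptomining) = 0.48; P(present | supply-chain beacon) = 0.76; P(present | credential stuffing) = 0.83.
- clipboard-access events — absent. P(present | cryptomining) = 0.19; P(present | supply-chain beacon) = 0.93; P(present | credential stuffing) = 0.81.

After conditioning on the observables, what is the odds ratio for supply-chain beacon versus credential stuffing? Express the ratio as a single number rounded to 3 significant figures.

The normalizing constant cancels in an odds ratio, so compute prior × likelihood for the two hypotheses only (using 1 − P(present | H) for each absent observable):
  supply-chain beacon: 0.243 × 0.52 × 0.84 × 0.76 × (1 − 0.93) = 0.0056468
  credential stuffing: 0.241 × 0.33 × 0.91 × 0.83 × (1 − 0.81) = 0.011413
Posterior odds = 0.0056468 / 0.011413 ≈ 0.495.

0.495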